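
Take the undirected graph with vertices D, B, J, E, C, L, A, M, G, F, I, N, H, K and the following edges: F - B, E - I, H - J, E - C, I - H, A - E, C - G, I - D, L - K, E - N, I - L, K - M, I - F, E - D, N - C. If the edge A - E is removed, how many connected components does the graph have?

2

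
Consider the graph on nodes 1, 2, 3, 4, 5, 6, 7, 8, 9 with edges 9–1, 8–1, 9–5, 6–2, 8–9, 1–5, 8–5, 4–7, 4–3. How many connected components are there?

3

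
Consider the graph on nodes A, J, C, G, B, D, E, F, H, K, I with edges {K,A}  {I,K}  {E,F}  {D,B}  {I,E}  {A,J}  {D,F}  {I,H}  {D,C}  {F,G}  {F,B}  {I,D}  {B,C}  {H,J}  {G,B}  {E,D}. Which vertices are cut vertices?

Removing I increases the component count from 1 to 2, so I is a cut vertex.
By contrast removing C leaves 1 component; it is not a cut vertex. No other vertex is a cut vertex either.

I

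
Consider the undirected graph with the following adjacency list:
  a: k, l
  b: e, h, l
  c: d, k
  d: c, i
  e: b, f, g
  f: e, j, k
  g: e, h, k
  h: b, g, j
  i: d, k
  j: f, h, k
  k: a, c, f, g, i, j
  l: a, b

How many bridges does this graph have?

The edges on the cycle k-a-l-b-h-g-k are not bridges since each lies on that cycle.
Every edge lies on some cycle, so there are no bridges.

0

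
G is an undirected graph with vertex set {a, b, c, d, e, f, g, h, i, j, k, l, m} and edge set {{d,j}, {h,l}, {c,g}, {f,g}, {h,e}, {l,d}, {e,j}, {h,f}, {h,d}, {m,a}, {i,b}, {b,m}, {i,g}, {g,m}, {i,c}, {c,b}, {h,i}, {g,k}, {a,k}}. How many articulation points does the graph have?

1

Removing h increases the component count from 1 to 2, so h is a cut vertex.
By contrast removing g leaves 1 component; it is not a cut vertex. No other vertex is a cut vertex either.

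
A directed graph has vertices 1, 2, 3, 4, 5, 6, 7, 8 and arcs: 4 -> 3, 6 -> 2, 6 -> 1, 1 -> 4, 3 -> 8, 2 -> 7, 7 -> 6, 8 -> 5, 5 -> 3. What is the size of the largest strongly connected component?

{3, 5, 8} are all mutually reachable — one SCC of size 3.
{2, 6, 7} are all mutually reachable — one SCC of size 3.
{4} is an SCC by itself.
{1} is an SCC by itself.
The largest has 3 vertices.

3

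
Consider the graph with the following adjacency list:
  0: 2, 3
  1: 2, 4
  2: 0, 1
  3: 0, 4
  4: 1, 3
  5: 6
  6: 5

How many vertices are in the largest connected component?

5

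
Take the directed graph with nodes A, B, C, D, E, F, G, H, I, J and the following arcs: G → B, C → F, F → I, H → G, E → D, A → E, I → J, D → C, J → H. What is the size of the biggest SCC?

1

{J} is an SCC by itself.
{G} is an SCC by itself.
{I} is an SCC by itself.
{A} is an SCC by itself.
{C} is an SCC by itself.
(and 5 more singleton SCCs)
The largest has 1 vertex.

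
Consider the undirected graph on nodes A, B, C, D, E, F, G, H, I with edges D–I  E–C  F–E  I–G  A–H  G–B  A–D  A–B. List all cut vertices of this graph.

A, E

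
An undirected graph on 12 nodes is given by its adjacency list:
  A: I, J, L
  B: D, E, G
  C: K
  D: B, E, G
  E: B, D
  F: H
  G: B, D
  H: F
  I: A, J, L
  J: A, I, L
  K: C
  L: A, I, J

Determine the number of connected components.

4

Starting from F we can reach F, H. That is one component of size 2.
Starting from C we can reach C, K. That is one component of size 2.
Starting from A we can reach A, I, J, L. That is one component of size 4.
Starting from B we can reach B, D, E, G. That is one component of size 4.
Total: 4 components.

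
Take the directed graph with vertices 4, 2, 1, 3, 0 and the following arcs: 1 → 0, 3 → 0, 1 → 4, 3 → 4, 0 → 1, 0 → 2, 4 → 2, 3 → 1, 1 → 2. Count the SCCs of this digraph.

{0, 1} are all mutually reachable — one SCC of size 2.
{3} is an SCC by itself.
{2} is an SCC by itself.
{4} is an SCC by itself.
That gives 4 strongly connected components.

4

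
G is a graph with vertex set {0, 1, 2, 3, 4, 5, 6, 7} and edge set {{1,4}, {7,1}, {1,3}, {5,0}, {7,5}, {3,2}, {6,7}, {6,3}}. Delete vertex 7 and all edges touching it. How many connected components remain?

2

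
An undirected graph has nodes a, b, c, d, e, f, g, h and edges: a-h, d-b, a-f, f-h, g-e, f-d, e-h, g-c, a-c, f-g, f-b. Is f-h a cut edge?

After removing f-h, the path f-a-h still connects them, so the edge is not a bridge.

No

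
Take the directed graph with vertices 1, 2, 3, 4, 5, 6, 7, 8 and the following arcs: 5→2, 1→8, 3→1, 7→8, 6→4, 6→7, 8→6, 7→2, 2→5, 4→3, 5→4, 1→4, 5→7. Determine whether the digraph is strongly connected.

From 5 we can reach every vertex (1, 2, 3, 4, 5, 6, 7, 8), and every vertex can reach 5 (1, 2, 3, 4, 5, 6, 7, 8). So the whole graph is one strongly connected component.

Yes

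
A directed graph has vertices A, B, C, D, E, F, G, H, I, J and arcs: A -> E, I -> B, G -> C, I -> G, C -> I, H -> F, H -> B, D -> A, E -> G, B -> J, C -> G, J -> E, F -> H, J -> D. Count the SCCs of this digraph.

2

{A, B, C, D, E, G, I, J} are all mutually reachable — one SCC of size 8.
{F, H} are all mutually reachable — one SCC of size 2.
That gives 2 strongly connected components.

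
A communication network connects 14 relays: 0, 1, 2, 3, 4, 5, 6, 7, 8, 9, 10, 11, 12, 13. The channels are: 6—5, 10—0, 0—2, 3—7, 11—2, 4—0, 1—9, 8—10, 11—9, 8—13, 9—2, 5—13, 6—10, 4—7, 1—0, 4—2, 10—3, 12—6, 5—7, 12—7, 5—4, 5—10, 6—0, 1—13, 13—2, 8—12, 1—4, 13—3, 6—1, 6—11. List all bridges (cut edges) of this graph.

The edges on the cycle 6-1-9-11-6 are not bridges since each lies on that cycle.
Every edge lies on some cycle, so there are no bridges.

none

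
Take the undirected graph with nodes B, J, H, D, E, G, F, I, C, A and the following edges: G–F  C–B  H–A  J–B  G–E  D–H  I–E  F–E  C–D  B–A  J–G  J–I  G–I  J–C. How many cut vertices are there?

1

Removing J increases the component count from 1 to 2, so J is a cut vertex.
By contrast removing C leaves 1 component; it is not a cut vertex. No other vertex is a cut vertex either.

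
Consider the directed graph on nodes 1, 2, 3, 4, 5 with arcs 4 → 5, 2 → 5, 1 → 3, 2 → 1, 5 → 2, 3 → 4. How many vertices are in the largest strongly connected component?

5

{1, 2, 3, 4, 5} are all mutually reachable — one SCC of size 5.
The largest has 5 vertices.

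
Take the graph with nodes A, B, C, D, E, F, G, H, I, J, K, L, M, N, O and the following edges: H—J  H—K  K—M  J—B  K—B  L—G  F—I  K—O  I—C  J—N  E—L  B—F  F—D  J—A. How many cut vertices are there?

6

Removing B increases the component count from 2 to 3, so B is a cut vertex.
Removing F increases the component count from 2 to 4, so F is a cut vertex.
Removing I increases the component count from 2 to 3, so I is a cut vertex.
Likewise J, K, L are cut vertices.
By contrast removing H leaves 2 components; it is not a cut vertex. No other vertex is a cut vertex either.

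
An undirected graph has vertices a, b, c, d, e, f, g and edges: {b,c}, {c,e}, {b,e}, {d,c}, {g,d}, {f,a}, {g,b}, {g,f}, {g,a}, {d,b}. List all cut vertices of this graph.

g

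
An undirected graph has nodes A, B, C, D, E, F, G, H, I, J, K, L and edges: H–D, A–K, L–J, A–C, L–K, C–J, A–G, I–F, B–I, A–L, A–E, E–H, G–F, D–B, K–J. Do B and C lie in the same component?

From B we can reach A, B, C, D, E, F, G, H, I, J, K, L, which includes C.

Yes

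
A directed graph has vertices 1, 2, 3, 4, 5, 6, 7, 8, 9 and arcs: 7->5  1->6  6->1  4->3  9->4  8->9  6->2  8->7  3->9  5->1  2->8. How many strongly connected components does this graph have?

2

{1, 2, 5, 6, 7, 8} are all mutually reachable — one SCC of size 6.
{3, 4, 9} are all mutually reachable — one SCC of size 3.
That gives 2 strongly connected components.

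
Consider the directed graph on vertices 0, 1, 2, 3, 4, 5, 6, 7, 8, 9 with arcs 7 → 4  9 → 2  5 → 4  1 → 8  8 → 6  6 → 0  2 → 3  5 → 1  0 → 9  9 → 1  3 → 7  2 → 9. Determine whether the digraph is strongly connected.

No

There is no directed path from 9 to 5, so the graph is not strongly connected.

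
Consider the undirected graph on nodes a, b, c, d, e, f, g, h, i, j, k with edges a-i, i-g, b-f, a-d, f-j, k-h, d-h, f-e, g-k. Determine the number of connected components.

c is isolated — a component by itself.
Starting from b we can reach b, e, f, j. That is one component of size 4.
Starting from a we can reach a, d, g, h, i, k. That is one component of size 6.
Total: 3 components.

3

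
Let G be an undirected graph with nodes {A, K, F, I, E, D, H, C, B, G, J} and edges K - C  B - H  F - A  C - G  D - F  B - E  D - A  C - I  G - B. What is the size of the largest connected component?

7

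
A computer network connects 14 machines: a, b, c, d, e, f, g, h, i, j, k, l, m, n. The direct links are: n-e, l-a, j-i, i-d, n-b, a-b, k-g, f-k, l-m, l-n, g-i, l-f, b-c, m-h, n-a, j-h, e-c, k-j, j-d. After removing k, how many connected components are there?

With k gone, the remaining components are: {a, b, c, d, e, f, g, h, i, j, l, m, n}.
That is 1 component.

1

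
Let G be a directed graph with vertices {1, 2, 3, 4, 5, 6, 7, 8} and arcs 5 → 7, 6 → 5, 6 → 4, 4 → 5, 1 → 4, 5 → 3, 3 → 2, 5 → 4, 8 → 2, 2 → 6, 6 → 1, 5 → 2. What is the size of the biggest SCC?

6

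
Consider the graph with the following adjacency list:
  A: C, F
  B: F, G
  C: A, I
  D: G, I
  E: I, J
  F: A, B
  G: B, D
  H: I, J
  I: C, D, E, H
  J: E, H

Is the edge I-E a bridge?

No

After removing I-E, the path I-H-J-E still connects them, so the edge is not a bridge.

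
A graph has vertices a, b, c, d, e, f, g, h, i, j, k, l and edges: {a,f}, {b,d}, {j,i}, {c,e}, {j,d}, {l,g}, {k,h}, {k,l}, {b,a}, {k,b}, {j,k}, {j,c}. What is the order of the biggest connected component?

12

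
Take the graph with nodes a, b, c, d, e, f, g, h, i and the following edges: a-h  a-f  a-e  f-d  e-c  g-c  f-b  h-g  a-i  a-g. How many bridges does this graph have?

The edges on the cycle a-h-g-c-e-a are not bridges since each lies on that cycle.
But removing f-b disconnects f from b; removing d-f disconnects d from f; removing i-a disconnects i from a; removing a-f disconnects a from f — these are bridges.
That makes 4 bridges.

4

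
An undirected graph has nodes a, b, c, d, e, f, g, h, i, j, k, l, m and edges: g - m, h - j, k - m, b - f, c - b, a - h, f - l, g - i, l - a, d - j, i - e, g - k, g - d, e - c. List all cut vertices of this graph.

g

Removing g increases the component count from 1 to 2, so g is a cut vertex.
By contrast removing l leaves 1 component; it is not a cut vertex. No other vertex is a cut vertex either.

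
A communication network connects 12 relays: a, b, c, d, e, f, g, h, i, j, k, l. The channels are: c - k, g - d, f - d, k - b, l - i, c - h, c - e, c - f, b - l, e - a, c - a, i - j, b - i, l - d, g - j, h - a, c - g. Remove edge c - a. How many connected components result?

1

c and a are still connected via c-h-a, so the component count stays at 1.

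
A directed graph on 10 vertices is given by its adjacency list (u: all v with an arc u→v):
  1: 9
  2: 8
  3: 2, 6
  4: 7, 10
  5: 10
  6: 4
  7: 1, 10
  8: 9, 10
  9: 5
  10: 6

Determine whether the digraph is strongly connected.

There is no directed path from 4 to 3, so the graph is not strongly connected.

No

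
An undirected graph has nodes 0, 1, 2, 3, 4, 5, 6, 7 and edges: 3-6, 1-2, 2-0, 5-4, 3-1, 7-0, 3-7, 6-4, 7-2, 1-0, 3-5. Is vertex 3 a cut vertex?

Deleting 3 raises the number of components from 1 to 2, so 3 is a cut vertex.

Yes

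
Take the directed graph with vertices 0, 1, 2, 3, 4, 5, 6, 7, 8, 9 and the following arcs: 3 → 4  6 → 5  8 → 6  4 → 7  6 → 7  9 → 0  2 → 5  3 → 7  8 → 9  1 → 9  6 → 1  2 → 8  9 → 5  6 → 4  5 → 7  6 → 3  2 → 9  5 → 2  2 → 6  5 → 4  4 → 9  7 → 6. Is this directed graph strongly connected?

There is no directed path from 0 to 6, so the graph is not strongly connected.

No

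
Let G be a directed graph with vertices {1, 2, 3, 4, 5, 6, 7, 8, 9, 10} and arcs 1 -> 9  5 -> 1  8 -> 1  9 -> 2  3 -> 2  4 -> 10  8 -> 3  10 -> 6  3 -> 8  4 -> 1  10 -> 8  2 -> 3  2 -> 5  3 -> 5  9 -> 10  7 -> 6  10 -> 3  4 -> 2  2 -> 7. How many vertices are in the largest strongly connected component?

7

{1, 2, 3, 5, 8, 9, 10} are all mutually reachable — one SCC of size 7.
{7} is an SCC by itself.
{4} is an SCC by itself.
{6} is an SCC by itself.
The largest has 7 vertices.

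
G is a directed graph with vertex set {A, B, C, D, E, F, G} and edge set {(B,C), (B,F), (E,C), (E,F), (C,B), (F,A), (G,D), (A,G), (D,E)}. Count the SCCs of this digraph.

{A, B, C, D, E, F, G} are all mutually reachable — one SCC of size 7.
That gives 1 strongly connected component.

1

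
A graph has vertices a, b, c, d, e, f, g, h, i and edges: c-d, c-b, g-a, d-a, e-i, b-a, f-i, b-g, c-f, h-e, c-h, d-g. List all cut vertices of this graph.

c

Removing c increases the component count from 1 to 2, so c is a cut vertex.
By contrast removing h leaves 1 component; it is not a cut vertex. No other vertex is a cut vertex either.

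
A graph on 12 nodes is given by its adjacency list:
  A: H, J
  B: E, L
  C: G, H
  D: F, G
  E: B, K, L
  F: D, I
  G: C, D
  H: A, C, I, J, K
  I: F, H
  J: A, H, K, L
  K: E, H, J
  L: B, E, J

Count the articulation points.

Removing H increases the component count from 1 to 2, so H is a cut vertex.
By contrast removing C leaves 1 component; it is not a cut vertex. No other vertex is a cut vertex either.

1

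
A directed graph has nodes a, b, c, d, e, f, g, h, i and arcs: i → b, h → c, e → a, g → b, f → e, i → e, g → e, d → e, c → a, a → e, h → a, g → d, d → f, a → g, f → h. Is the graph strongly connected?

No

There is no directed path from b to d, so the graph is not strongly connected.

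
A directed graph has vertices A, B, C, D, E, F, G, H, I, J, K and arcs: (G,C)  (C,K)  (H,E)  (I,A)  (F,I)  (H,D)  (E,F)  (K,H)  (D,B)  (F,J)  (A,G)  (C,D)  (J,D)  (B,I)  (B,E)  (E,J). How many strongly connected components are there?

1

{A, B, C, D, E, F, G, H, I, J, K} are all mutually reachable — one SCC of size 11.
That gives 1 strongly connected component.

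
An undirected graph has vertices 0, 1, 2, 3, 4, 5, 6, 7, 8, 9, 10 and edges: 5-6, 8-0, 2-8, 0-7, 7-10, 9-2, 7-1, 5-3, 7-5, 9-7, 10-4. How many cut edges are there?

6

The edges on the cycle 9-2-8-0-7-9 are not bridges since each lies on that cycle.
But removing 7-1 disconnects 7 from 1; removing 7-10 disconnects 7 from 10; removing 6-5 disconnects 6 from 5; removing 3-5 disconnects 3 from 5 — these are bridges.
In total 6 edges are bridges.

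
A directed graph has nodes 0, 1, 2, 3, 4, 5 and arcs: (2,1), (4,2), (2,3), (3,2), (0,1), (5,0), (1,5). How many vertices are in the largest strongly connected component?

{0, 1, 5} are all mutually reachable — one SCC of size 3.
{2, 3} are all mutually reachable — one SCC of size 2.
{4} is an SCC by itself.
The largest has 3 vertices.

3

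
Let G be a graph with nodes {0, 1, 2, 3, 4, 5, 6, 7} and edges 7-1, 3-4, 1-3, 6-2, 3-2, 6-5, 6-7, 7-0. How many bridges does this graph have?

The edges on the cycle 6-7-1-3-2-6 are not bridges since each lies on that cycle.
But removing 6-5 disconnects 6 from 5; removing 3-4 disconnects 3 from 4; removing 7-0 disconnects 7 from 0 — these are bridges.
That makes 3 bridges.

3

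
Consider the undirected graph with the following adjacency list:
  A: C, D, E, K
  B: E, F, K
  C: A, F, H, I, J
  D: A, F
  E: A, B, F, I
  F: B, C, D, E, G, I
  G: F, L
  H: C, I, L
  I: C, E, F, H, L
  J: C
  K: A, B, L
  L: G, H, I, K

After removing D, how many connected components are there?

With D gone, the remaining components are: {A, B, C, E, F, G, H, I, J, K, L}.
That is 1 component.

1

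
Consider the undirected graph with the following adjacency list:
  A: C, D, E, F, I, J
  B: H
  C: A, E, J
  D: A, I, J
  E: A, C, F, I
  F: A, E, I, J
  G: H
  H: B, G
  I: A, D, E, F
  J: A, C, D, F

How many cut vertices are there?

1

Removing H increases the component count from 2 to 3, so H is a cut vertex.
By contrast removing F leaves 2 components; it is not a cut vertex. No other vertex is a cut vertex either.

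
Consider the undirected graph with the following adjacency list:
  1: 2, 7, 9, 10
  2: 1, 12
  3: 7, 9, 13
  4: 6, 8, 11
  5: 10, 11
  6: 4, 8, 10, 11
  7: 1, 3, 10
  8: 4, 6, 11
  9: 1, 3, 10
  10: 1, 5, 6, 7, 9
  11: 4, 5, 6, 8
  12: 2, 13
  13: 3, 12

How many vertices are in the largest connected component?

13

Starting from 1 we can reach 1, 2, 3, 4, 5, 6, 7, 8, 9, 10, 11, 12, 13. That is one component of size 13.
The largest has 13 vertices.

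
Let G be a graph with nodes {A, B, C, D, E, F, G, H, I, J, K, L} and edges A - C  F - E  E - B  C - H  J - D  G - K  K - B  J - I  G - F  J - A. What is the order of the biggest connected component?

L is isolated — a component by itself.
Starting from B we can reach B, E, F, G, K. That is one component of size 5.
Starting from A we can reach A, C, D, H, I, J. That is one component of size 6.
The largest has 6 vertices.

6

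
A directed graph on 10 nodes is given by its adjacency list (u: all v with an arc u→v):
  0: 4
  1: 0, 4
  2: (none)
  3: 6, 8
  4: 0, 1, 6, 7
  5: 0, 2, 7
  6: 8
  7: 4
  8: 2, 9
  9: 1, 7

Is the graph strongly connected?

No

There is no directed path from 5 to 3, so the graph is not strongly connected.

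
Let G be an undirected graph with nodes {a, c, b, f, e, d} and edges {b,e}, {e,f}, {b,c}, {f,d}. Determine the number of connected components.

2

a is isolated — a component by itself.
Starting from b we can reach b, c, d, e, f. That is one component of size 5.
Total: 2 components.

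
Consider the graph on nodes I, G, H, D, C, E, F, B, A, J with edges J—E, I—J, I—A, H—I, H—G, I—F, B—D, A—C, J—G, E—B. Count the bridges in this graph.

The edges on the cycle H-I-J-G-H are not bridges since each lies on that cycle.
But removing I—F disconnects I from F; removing B—D disconnects B from D; removing J—E disconnects J from E; removing A—C disconnects A from C — these are bridges.
In total 6 edges are bridges.

6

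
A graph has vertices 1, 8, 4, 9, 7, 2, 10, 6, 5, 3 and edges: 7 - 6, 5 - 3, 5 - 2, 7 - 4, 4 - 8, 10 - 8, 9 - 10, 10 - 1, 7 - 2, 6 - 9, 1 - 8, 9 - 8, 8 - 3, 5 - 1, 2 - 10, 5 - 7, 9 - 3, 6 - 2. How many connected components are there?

1

Starting from 1 we can reach 1, 2, 3, 4, 5, 6, 7, 8, 9, 10. That is one component of size 10.
Total: 1 component.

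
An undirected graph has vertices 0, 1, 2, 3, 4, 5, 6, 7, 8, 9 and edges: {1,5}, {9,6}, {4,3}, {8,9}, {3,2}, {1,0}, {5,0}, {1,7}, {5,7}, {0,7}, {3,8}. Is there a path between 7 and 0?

From 7 we can reach 0, 1, 5, 7, which includes 0.

Yes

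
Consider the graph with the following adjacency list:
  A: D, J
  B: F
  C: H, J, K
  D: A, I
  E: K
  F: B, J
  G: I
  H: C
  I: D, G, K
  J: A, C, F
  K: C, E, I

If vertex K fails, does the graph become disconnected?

Yes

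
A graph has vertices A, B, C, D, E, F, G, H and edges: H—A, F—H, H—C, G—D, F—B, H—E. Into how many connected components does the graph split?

2

Starting from D we can reach D, G. That is one component of size 2.
Starting from A we can reach A, B, C, E, F, H. That is one component of size 6.
Total: 2 components.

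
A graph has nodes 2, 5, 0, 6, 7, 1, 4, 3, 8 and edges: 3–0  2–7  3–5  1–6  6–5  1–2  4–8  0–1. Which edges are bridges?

The edges on the cycle 3-0-1-6-5-3 are not bridges since each lies on that cycle.
But removing 2–7 disconnects 2 from 7; removing 1–2 disconnects 1 from 2; removing 8–4 disconnects 8 from 4 — these are bridges.

1-2, 2-7, 4-8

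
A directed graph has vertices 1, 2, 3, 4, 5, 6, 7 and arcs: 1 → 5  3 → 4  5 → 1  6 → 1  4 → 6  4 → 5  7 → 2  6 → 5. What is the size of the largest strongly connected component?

2

{1, 5} are all mutually reachable — one SCC of size 2.
{2} is an SCC by itself.
{6} is an SCC by itself.
{7} is an SCC by itself.
{3} is an SCC by itself.
(and 1 more singleton SCC)
The largest has 2 vertices.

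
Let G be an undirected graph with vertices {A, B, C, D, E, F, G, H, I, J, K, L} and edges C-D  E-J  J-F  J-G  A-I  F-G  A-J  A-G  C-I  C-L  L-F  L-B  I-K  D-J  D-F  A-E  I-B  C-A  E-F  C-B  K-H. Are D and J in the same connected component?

From D we can reach A, B, C, D, E, F, G, H, I, J, K, L, which includes J.

Yes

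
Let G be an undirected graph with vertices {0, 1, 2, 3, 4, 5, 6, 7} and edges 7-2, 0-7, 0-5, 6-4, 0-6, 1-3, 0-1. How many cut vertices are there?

Removing 0 increases the component count from 1 to 4, so 0 is a cut vertex.
Removing 1 increases the component count from 1 to 2, so 1 is a cut vertex.
Removing 6 increases the component count from 1 to 2, so 6 is a cut vertex.
Likewise 7 is a cut vertex.
By contrast removing 2 leaves 1 component; it is not a cut vertex. No other vertex is a cut vertex either.

4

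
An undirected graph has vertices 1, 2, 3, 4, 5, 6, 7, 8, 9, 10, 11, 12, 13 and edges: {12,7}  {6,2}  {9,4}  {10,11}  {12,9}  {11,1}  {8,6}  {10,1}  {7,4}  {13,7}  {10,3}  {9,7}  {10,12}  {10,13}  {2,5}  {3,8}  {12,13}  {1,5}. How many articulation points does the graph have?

1

Removing 10 increases the component count from 1 to 2, so 10 is a cut vertex.
By contrast removing 9 leaves 1 component; it is not a cut vertex. No other vertex is a cut vertex either.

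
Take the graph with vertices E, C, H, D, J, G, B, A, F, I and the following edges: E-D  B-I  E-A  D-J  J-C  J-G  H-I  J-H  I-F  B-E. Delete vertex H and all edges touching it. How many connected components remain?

With H gone, the remaining components are: {A, B, C, D, E, F, G, I, J}.
That is 1 component.

1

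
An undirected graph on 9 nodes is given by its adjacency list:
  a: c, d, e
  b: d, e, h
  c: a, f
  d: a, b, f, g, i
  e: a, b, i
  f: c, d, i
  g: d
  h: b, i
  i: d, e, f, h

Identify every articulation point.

d

Removing d increases the component count from 1 to 2, so d is a cut vertex.
By contrast removing b leaves 1 component; it is not a cut vertex. No other vertex is a cut vertex either.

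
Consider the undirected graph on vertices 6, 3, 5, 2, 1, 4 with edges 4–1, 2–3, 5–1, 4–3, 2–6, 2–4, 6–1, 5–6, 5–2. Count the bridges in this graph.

The edges on the cycle 5-2-6-5 are not bridges since each lies on that cycle.
Every edge lies on some cycle, so there are no bridges.

0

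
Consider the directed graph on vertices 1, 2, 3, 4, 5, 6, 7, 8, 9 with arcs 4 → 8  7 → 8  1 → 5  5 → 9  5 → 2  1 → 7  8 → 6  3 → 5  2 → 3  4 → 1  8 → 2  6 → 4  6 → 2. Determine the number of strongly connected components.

3

{1, 4, 6, 7, 8} are all mutually reachable — one SCC of size 5.
{2, 3, 5} are all mutually reachable — one SCC of size 3.
{9} is an SCC by itself.
That gives 3 strongly connected components.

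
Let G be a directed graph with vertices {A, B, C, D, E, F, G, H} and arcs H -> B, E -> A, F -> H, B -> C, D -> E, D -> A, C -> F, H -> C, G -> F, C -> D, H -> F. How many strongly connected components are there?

{B, C, F, H} are all mutually reachable — one SCC of size 4.
{D} is an SCC by itself.
{A} is an SCC by itself.
{G} is an SCC by itself.
{E} is an SCC by itself.
That gives 5 strongly connected components.

5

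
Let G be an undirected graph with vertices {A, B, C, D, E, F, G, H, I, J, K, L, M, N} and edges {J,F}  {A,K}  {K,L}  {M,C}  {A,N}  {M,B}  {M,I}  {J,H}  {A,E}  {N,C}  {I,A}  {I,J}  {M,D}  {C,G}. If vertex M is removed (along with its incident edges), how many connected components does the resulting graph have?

3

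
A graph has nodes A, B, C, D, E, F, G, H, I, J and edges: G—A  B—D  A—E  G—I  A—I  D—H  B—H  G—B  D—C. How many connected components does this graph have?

3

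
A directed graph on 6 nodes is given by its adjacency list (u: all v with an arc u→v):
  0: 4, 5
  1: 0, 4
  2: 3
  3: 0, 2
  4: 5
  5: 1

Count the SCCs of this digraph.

2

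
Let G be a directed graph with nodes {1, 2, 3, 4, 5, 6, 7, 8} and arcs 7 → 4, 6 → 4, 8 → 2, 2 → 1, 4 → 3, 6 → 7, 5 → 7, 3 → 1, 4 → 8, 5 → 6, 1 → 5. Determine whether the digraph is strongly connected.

Yes

From 6 we can reach every vertex (1, 2, 3, 4, 5, 6, 7, 8), and every vertex can reach 6 (1, 2, 3, 4, 5, 6, 7, 8). So the whole graph is one strongly connected component.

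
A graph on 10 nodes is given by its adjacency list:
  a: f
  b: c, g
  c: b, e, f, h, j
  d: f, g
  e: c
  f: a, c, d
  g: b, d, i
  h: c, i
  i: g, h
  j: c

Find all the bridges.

The edges on the cycle c-f-d-g-b-c are not bridges since each lies on that cycle.
But removing a-f disconnects a from f; removing c-j disconnects c from j; removing c-e disconnects c from e — these are bridges.

a-f, c-e, c-j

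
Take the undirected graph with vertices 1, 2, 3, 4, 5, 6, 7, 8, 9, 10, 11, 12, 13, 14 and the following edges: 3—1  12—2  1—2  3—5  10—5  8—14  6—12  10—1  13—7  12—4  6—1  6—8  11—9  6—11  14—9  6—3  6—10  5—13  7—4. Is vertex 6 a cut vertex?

Yes

Deleting 6 raises the number of components from 1 to 2, so 6 is a cut vertex.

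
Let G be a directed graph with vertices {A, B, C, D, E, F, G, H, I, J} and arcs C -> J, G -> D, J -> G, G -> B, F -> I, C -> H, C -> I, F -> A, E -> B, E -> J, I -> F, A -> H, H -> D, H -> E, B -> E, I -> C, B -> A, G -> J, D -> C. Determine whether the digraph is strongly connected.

Yes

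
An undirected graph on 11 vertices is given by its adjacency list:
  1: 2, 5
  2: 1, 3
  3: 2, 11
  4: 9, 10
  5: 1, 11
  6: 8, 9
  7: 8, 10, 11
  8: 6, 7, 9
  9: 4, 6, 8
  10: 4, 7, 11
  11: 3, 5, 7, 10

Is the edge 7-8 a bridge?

No

After removing 7-8, the path 7-10-4-9-8 still connects them, so the edge is not a bridge.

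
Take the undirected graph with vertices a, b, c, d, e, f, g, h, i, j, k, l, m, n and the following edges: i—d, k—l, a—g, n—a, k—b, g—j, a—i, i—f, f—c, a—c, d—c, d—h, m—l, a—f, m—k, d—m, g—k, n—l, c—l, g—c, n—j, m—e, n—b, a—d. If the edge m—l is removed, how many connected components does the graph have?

m and l are still connected via m-k-l, so the component count stays at 1.

1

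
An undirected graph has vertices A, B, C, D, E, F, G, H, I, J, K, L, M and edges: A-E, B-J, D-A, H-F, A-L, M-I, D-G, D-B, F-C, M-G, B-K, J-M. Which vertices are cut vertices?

Removing A increases the component count from 2 to 4, so A is a cut vertex.
Removing B increases the component count from 2 to 3, so B is a cut vertex.
Removing D increases the component count from 2 to 3, so D is a cut vertex.
Likewise F, M are cut vertices.
By contrast removing K leaves 2 components; it is not a cut vertex. No other vertex is a cut vertex either.

A, B, D, F, M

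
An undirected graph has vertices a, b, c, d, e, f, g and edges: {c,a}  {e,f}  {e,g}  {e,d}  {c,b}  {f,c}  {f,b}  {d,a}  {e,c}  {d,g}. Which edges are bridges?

none

The edges on the cycle f-c-b-f are not bridges since each lies on that cycle.
Every edge lies on some cycle, so there are no bridges.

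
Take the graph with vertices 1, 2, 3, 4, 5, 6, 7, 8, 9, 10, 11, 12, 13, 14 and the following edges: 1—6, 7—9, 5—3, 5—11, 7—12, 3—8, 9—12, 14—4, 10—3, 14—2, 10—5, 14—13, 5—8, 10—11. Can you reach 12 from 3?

No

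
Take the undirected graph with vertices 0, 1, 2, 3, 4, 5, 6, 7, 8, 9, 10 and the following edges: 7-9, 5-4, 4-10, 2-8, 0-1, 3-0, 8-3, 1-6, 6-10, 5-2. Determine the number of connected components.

2

Starting from 7 we can reach 7, 9. That is one component of size 2.
Starting from 0 we can reach 0, 1, 2, 3, 4, 5, 6, 8, 10. That is one component of size 9.
Total: 2 components.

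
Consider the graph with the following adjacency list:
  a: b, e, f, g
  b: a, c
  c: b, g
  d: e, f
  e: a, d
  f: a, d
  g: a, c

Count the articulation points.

Removing a increases the component count from 1 to 2, so a is a cut vertex.
By contrast removing f leaves 1 component; it is not a cut vertex. No other vertex is a cut vertex either.

1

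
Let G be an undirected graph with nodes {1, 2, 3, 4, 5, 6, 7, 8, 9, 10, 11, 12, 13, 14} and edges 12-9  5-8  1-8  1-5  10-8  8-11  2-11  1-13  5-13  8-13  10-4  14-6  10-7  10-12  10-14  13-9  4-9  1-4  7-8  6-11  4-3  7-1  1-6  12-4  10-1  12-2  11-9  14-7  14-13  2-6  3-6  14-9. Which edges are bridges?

none

The edges on the cycle 10-12-4-3-6-1-7-14-10 are not bridges since each lies on that cycle.
Every edge lies on some cycle, so there are no bridges.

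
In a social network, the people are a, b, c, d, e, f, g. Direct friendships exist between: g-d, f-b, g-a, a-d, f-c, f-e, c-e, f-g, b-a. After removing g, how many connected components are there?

1

With g gone, the remaining components are: {a, b, c, d, e, f}.
That is 1 component.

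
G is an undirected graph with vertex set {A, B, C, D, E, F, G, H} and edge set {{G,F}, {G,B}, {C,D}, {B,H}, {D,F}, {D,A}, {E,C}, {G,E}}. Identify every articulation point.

B, D, G

Removing B increases the component count from 1 to 2, so B is a cut vertex.
Removing D increases the component count from 1 to 2, so D is a cut vertex.
Removing G increases the component count from 1 to 2, so G is a cut vertex.
By contrast removing F leaves 1 component; it is not a cut vertex. No other vertex is a cut vertex either.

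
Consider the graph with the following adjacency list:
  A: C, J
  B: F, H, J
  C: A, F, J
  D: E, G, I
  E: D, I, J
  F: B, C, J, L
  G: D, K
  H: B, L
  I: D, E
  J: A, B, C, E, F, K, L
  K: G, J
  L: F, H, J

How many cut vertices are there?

Removing J increases the component count from 1 to 2, so J is a cut vertex.
By contrast removing L leaves 1 component; it is not a cut vertex. No other vertex is a cut vertex either.

1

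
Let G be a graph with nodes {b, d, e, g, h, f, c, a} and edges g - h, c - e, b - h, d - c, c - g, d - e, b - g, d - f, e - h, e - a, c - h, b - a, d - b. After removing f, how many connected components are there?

With f gone, the remaining components are: {a, b, c, d, e, g, h}.
That is 1 component.

1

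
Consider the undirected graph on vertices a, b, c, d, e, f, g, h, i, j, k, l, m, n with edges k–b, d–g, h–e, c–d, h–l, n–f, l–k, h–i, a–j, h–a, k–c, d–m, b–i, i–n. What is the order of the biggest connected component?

14

Starting from a we can reach a, b, c, d, e, f, g, h, i, j, k, l, m, n. That is one component of size 14.
The largest has 14 vertices.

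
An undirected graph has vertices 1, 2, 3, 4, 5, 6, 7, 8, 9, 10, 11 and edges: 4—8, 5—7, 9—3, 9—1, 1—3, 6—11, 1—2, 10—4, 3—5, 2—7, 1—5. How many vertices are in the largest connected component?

Starting from 6 we can reach 6, 11. That is one component of size 2.
Starting from 4 we can reach 4, 8, 10. That is one component of size 3.
Starting from 1 we can reach 1, 2, 3, 5, 7, 9. That is one component of size 6.
The largest has 6 vertices.

6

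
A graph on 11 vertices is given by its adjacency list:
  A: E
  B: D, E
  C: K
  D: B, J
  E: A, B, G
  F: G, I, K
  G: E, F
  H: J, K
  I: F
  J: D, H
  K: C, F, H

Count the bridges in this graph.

3

The edges on the cycle B-D-J-H-K-F-G-E-B are not bridges since each lies on that cycle.
But removing C-K disconnects C from K; removing A-E disconnects A from E; removing I-F disconnects I from F — these are bridges.
That makes 3 bridges.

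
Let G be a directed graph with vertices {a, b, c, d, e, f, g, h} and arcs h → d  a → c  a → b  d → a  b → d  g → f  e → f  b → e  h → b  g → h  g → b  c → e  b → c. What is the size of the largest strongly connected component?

3

{a, b, d} are all mutually reachable — one SCC of size 3.
{h} is an SCC by itself.
{e} is an SCC by itself.
{g} is an SCC by itself.
{c} is an SCC by itself.
(and 1 more singleton SCC)
The largest has 3 vertices.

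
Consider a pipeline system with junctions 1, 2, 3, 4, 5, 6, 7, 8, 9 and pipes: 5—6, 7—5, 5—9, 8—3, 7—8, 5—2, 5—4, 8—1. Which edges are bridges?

1-8, 2-5, 3-8, 4-5, 5-6, 5-7, 5-9, 7-8

removing 7—8 disconnects 7 from 8; removing 5—2 disconnects 5 from 2; removing 8—1 disconnects 8 from 1; removing 3—8 disconnects 3 from 8 — these are bridges.
In total 8 edges are bridges.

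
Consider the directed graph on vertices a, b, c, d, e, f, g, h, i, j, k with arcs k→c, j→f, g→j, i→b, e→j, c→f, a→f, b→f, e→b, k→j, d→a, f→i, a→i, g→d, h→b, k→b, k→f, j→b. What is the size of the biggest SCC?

3

{b, f, i} are all mutually reachable — one SCC of size 3.
{d} is an SCC by itself.
{h} is an SCC by itself.
{k} is an SCC by itself.
{a} is an SCC by itself.
(and 4 more singleton SCCs)
The largest has 3 vertices.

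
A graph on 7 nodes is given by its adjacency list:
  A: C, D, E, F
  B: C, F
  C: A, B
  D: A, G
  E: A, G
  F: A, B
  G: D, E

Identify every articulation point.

A

Removing A increases the component count from 1 to 2, so A is a cut vertex.
By contrast removing B leaves 1 component; it is not a cut vertex. No other vertex is a cut vertex either.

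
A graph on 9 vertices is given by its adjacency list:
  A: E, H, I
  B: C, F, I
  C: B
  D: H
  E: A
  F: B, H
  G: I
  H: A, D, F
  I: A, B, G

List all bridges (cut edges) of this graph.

A-E, B-C, D-H, G-I

The edges on the cycle F-B-I-A-H-F are not bridges since each lies on that cycle.
But removing B-C disconnects B from C; removing G-I disconnects G from I; removing A-E disconnects A from E; removing H-D disconnects H from D — these are bridges.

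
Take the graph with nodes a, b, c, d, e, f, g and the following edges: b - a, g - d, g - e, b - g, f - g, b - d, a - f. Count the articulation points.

1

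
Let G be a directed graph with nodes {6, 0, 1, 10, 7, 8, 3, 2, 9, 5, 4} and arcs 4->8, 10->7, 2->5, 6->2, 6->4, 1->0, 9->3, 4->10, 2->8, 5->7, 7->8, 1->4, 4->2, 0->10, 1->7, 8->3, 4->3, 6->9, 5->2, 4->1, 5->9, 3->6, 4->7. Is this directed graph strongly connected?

From 9 we can reach every vertex (0, 1, 2, 3, 4, 5, 6, 7, 8, 9, 10), and every vertex can reach 9 (0, 1, 2, 3, 4, 5, 6, 7, 8, 9, 10). So the whole graph is one strongly connected component.

Yes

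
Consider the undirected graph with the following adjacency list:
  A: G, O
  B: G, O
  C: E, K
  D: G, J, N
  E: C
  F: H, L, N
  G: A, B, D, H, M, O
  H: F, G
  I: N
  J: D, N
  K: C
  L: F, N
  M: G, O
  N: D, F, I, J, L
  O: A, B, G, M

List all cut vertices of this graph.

C, G, N

Removing C increases the component count from 2 to 3, so C is a cut vertex.
Removing G increases the component count from 2 to 3, so G is a cut vertex.
Removing N increases the component count from 2 to 3, so N is a cut vertex.
By contrast removing E leaves 2 components; it is not a cut vertex. No other vertex is a cut vertex either.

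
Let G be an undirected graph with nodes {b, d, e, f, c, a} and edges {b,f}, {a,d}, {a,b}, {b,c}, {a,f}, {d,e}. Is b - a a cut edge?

No

After removing b - a, the path b-f-a still connects them, so the edge is not a bridge.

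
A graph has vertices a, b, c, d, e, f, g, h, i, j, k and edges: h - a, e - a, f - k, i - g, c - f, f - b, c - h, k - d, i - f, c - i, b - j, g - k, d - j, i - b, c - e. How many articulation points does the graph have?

Removing c increases the component count from 1 to 2, so c is a cut vertex.
By contrast removing g leaves 1 component; it is not a cut vertex. No other vertex is a cut vertex either.

1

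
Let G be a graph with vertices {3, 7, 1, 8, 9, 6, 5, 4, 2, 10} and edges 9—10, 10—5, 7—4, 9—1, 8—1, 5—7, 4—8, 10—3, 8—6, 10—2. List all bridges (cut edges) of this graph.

10-2, 10-3, 6-8

The edges on the cycle 9-10-5-7-4-8-1-9 are not bridges since each lies on that cycle.
But removing 2—10 disconnects 2 from 10; removing 10—3 disconnects 10 from 3; removing 6—8 disconnects 6 from 8 — these are bridges.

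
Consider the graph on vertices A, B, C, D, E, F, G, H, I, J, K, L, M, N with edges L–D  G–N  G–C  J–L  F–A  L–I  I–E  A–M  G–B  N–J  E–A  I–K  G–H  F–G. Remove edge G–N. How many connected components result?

1

G and N are still connected via G-F-A-E-I-L-J-N, so the component count stays at 1.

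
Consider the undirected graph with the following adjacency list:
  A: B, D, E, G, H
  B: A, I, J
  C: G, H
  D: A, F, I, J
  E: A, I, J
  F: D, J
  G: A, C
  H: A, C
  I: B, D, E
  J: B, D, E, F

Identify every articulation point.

Removing A increases the component count from 1 to 2, so A is a cut vertex.
By contrast removing D leaves 1 component; it is not a cut vertex. No other vertex is a cut vertex either.

A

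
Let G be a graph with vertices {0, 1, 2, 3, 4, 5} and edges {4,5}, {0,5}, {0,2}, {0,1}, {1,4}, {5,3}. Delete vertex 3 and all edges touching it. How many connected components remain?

With 3 gone, the remaining components are: {0, 1, 2, 4, 5}.
That is 1 component.

1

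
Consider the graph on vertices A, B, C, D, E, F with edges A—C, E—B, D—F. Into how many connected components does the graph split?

3

Starting from A we can reach A, C. That is one component of size 2.
Starting from B we can reach B, E. That is one component of size 2.
Starting from D we can reach D, F. That is one component of size 2.
Total: 3 components.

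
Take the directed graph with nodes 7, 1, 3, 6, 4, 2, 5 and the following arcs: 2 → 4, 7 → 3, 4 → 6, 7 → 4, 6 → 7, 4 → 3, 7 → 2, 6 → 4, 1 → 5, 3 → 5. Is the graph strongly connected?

No

There is no directed path from 4 to 1, so the graph is not strongly connected.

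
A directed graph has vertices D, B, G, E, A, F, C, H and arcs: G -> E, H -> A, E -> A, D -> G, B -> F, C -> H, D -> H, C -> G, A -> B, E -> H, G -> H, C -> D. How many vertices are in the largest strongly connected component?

1

{E} is an SCC by itself.
{G} is an SCC by itself.
{B} is an SCC by itself.
{C} is an SCC by itself.
{D} is an SCC by itself.
(and 3 more singleton SCCs)
The largest has 1 vertex.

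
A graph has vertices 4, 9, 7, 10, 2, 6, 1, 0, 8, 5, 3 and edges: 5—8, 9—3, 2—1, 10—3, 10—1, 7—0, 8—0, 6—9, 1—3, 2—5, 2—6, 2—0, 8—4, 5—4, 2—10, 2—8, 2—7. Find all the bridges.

The edges on the cycle 2-6-9-3-1-2 are not bridges since each lies on that cycle.
Every edge lies on some cycle, so there are no bridges.

none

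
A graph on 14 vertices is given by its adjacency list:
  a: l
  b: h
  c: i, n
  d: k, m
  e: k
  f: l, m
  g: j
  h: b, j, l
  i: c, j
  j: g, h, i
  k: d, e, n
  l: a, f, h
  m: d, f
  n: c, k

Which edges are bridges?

The edges on the cycle l-f-m-d-k-n-c-i-j-h-l are not bridges since each lies on that cycle.
But removing j-g disconnects j from g; removing k-e disconnects k from e; removing l-a disconnects l from a; removing h-b disconnects h from b — these are bridges.

a-l, b-h, e-k, g-j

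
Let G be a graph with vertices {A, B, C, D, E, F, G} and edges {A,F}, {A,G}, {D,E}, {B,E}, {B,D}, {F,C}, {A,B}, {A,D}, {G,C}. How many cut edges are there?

0

The edges on the cycle A-B-E-D-A are not bridges since each lies on that cycle.
Every edge lies on some cycle, so there are no bridges.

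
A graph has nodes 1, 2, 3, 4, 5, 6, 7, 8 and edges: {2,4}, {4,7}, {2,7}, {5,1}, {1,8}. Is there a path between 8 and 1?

Yes

From 8 we can reach 1, 5, 8, which includes 1.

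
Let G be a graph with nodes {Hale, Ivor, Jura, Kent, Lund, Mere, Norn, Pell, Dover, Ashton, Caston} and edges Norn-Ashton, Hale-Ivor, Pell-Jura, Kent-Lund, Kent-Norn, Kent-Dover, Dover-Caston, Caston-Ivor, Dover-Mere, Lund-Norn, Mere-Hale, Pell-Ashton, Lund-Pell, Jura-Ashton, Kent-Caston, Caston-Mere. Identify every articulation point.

Removing Kent increases the component count from 1 to 2, so Kent is a cut vertex.
By contrast removing Mere leaves 1 component; it is not a cut vertex. No other vertex is a cut vertex either.

Kent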